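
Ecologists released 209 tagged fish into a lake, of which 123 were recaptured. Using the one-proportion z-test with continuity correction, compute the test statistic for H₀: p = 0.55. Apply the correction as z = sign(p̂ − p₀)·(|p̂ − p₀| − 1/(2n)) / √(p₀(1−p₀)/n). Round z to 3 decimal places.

z = 1.050

p̂ = 123/209 = 0.58852. p̂ − p₀ = 0.038517.
Continuity correction 1/(2n) = 1/418 = 0.002392.
Corrected numerator: |0.038517| − 0.002392 = 0.036125.
Under H₀, SE = √(p₀(1−p₀)/n) = √(0.55·0.45/209) = √0.001184211 = 0.034412.
z = +0.036125/0.034412 = 1.050.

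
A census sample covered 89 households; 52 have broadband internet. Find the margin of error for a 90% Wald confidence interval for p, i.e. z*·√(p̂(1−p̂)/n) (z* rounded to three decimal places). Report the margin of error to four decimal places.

ME = 0.0859

With x = 52 successes in n = 89, p̂ = 0.58427.
SE = √(p̂(1−p̂)/n) = √(0.242899/89) = 0.052242.
For 90% confidence, z* = 1.645.
Margin of error = z*·SE = 1.645 × 0.052242 = 0.0859.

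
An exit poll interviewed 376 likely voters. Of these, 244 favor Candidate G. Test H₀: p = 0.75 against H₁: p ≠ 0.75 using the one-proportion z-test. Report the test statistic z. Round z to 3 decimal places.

z = -4.526

p̂ = 244/376 = 0.64894.
SE₀ = √(0.75·0.25/376) = 0.022331.
Test statistic: z = -0.10106/0.022331 = -4.526.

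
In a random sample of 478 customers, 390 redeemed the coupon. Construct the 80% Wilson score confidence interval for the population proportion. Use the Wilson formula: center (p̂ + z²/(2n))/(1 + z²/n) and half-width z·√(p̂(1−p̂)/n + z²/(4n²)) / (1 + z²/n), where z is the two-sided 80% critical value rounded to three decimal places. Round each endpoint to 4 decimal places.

p̂ = 390/478 = 0.81590; z = 1.282, so z² = 1.643524.
Denominator 1 + z²/n = 1 + 1.643524/478 = 1.003438.
Center = (0.81590 + 0.001719)/1.003438 = 0.81482.
Radicand: p̂(1−p̂)/n + z²/(4n²) = 0.000314242 + 0.000001798 = 0.000316040.
Half-width = z·√(radicand)/denom = 1.282·0.017778/1.003438 = 0.02271.
Interval: 0.81482 ± 0.02271 → (0.7921, 0.8375).

(0.7921, 0.8375)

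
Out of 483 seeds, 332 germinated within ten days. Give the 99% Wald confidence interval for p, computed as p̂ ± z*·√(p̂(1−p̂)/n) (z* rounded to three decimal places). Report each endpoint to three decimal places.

Sample proportion p̂ = 332/483 = 0.68737.
Standard error of p̂: √(0.214892/483) = √0.000444912 = 0.021093.
z* = 2.576 at the 99% level.
Margin of error: 2.576 × 0.021093 = 0.05434.
CI: 0.68737 ± 0.05434 = (0.633, 0.742).

(0.633, 0.742)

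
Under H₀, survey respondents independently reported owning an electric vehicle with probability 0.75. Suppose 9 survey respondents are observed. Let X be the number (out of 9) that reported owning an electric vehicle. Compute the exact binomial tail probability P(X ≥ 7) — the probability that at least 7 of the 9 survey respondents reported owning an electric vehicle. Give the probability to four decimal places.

P = 0.6007

X is binomial with n = 9 and p = 0.75.
P(X ≥ 7) = C(9,7)·0.75^7·0.25^2 + C(9,8)·0.75^8·0.25^1 + C(9,9)·0.75^9·0.25^0.
= 0.300339 + 0.225254 + 0.075085 = 0.6007.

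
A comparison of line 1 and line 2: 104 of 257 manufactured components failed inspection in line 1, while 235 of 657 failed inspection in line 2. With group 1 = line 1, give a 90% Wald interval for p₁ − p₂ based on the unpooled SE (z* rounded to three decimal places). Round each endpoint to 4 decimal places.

(-0.0120, 0.1060)

p̂₁ = 0.40467, p̂₂ = 0.35769, so the observed difference is 0.04698.
SE = √(0.000937401 + 0.000349691) = √0.001287092 = 0.035876.
For 90% confidence, z* = 1.645. Margin = 1.645·0.035876 = 0.05902.
So the interval runs from -0.0120 to 0.1060.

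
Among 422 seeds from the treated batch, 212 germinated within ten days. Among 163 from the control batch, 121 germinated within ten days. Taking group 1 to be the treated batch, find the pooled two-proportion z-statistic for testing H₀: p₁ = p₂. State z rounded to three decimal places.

p̂₁ = 212/422 = 0.50237, p̂₂ = 121/163 = 0.74233.
Pooled p̂ = (212+121)/(422+163) = 333/585 = 0.56923.
SE = √[p̂(1−p̂)(1/n₁+1/n₂)] = √[0.56923·0.43077·(1/422+1/163)] ≈ 0.045666.
z = -0.23996/0.045666 = -5.255.

z = -5.255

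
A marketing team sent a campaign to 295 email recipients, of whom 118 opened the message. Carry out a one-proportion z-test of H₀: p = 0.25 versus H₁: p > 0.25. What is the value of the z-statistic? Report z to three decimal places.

With x = 118 successes in n = 295, p̂ = 0.40000.
SE₀ = √(0.25·0.75/295) = 0.025211.
Test statistic: z = 0.15000/0.025211 = 5.950.

z = 5.950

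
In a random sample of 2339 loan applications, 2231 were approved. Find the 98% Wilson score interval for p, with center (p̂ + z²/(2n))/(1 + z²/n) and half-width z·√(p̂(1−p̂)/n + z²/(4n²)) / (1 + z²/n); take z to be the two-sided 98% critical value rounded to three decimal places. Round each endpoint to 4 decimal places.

(0.9426, 0.9629)

Here p̂ = 2231/2339 = 0.95383 and z = 2.326 (z² = 5.410276).
Denominator 1 + z²/n = 1 + 5.410276/2339 = 1.002313.
Center = (0.95383 + 0.001157)/1.002313 = 0.95278.
Radicand: p̂(1−p̂)/n + z²/(4n²) = 0.000018829 + 0.000000247 = 0.000019076.
Half-width = z·√(radicand)/denom = 2.326·0.004368/1.002313 = 0.01014.
Interval: 0.95278 ± 0.01014 → (0.9426, 0.9629).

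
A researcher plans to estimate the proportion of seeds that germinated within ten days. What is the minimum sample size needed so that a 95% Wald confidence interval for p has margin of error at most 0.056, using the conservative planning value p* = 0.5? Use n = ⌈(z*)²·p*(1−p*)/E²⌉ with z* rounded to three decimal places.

n = 307

z* = 1.960 at the 95% level.
p*(1−p*) = 0.2500.
(z*)²·p*(1−p*)/E² = 3.841600·0.2500/0.003136 = 306.250.
⌈306.250⌉ = 307.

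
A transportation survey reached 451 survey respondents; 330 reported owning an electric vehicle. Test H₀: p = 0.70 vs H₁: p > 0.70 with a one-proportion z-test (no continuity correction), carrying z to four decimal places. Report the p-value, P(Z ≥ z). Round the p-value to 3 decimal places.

The sample proportion is 330/451 = 0.73171.
Under H₀, SE = √(p₀(1−p₀)/n) = √(0.70·0.30/451) = √0.000465632 = 0.021579.
z = (p̂ − p₀)/SE = (330/451 − 0.70)/0.021579 ≈ 1.4694.
p-value = P(Z ≥ z) with z = 1.4694 → 0.071.

p-value = 0.071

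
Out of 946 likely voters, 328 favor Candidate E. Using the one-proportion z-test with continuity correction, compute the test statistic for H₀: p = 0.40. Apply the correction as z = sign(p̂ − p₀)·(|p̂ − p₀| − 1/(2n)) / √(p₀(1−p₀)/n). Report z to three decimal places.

z = -3.312

p̂ = 328/946 = 0.34672. p̂ − p₀ = -0.053277.
1/(2n) = 0.000529.
Corrected numerator: |-0.053277| − 0.000529 = 0.052748.
Null standard error: √(0.40·0.60/946) = √0.000253700 = 0.015928.
z = −0.052748/0.015928 = -3.312.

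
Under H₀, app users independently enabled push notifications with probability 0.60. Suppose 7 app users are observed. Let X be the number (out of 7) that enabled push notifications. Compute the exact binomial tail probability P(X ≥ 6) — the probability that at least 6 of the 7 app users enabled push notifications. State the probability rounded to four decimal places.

X ~ Binomial(n=7, p=0.60).
P(X ≥ 6) = C(7,6)·0.60^6·0.40^1 + C(7,7)·0.60^7·0.40^0.
= 0.130637 + 0.027994 = 0.1586.

P = 0.1586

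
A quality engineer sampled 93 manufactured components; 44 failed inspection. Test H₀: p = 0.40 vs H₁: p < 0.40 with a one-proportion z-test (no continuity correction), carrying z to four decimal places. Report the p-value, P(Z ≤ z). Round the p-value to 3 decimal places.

p-value = 0.925

p̂ = 44/93 = 0.47312.
SE₀ = √(0.40·0.60/93) = 0.050800.
Test statistic (full precision, shown to 4 dp): z = (44/93 − 0.40)/SE₀ ≈ 1.4393.
p-value = P(Z ≤ z) with z = 1.4393 → 0.925.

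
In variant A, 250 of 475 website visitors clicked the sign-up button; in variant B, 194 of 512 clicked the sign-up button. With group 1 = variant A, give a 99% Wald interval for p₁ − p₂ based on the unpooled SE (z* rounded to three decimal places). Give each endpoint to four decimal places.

(0.0666, 0.2282)

p̂₁ = 0.52632, p̂₂ = 0.37891, so the observed difference is 0.14741.
Unpooled SE = √(p̂₁(1−p̂₁)/n₁ + p̂₂(1−p̂₂)/n₂) = √(0.000524858 + 0.000459641) = 0.031377.
For 99% confidence, z* = 2.576. Margin = 2.576·0.031377 = 0.08083.
Interval: 0.14741 ± 0.08083 → (0.0666, 0.2282).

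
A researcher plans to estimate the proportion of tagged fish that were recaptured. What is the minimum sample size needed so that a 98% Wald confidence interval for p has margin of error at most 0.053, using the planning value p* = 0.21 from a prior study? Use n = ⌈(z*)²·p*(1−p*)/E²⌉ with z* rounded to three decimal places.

z* = 2.326 at the 98% level.
p*(1−p*) = 0.21·0.79 = 0.1659.
Required n before rounding: 5.410276 × 0.1659 / 0.053² = 319.532.
⌈319.532⌉ = 320.

n = 320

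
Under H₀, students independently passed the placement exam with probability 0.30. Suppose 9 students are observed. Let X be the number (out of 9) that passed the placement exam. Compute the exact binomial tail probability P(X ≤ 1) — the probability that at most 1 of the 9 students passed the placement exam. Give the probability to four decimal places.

P = 0.1960

X ~ Binomial(n=9, p=0.30).
P(X ≤ 1) = C(9,0)·0.30^0·0.70^9 + C(9,1)·0.30^1·0.70^8.
= 0.040354 + 0.155650 = 0.1960.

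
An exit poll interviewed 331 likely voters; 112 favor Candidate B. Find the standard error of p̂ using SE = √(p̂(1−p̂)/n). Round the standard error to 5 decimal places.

With x = 112 successes in n = 331, p̂ = 0.33837.
p̂(1−p̂) = 0.223876.
SE = √(0.223876/331) = √0.000676363 = 0.02601.

SE = 0.02601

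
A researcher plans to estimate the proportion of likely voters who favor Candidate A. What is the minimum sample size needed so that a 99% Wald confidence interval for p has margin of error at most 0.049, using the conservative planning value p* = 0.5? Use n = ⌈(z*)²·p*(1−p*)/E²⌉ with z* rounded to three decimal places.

For 99% confidence, z* = 2.576.
p*(1−p*) = 0.2500.
(z*)²·p*(1−p*)/E² = 6.635776·0.2500/0.002401 = 690.939.
⌈690.939⌉ = 691.

n = 691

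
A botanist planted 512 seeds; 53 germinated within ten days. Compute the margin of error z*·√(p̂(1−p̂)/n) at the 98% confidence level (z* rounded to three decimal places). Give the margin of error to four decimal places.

The sample proportion is 53/512 = 0.10352.
SE = √(p̂(1−p̂)/n) = √(0.092800/512) = 0.013463.
The 98% critical value is z* = 2.326.
ME = 2.326·0.013463 = 0.0313.

ME = 0.0313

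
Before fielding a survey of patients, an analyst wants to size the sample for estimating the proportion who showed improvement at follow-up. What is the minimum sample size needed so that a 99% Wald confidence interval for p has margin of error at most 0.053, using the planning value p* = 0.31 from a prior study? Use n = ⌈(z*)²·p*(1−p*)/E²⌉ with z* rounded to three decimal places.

n = 506

The 99% critical value is z* = 2.576.
p*(1−p*) = 0.31·0.69 = 0.2139.
Required n before rounding: 6.635776 × 0.2139 / 0.053² = 505.302.
Rounding up, n = 506.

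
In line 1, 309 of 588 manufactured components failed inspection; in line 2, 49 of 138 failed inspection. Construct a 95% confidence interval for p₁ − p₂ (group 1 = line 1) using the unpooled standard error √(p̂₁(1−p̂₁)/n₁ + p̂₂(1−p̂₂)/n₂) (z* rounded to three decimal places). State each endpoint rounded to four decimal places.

p̂₁ = 309/588 = 0.52551, p̂₂ = 49/138 = 0.35507; p̂₁ − p̂₂ = 0.17044.
Unpooled SE = √(p̂₁(1−p̂₁)/n₁ + p̂₂(1−p̂₂)/n₂) = √(0.000424063 + 0.001659391) = 0.045645.
z* = 1.960 at the 95% level. Margin of error = 0.08946.
CI: 0.17044 ± 0.08946 = (0.0810, 0.2599).

(0.0810, 0.2599)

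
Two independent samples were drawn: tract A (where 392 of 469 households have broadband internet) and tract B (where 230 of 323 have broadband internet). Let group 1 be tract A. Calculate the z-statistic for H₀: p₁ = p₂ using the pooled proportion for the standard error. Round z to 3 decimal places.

Sample proportions: p̂₁ = 392/469 = 0.83582 and p̂₂ = 230/323 = 0.71207.
Pooling: p̂ = 622/792 = 0.78535.
SE = √[p̂(1−p̂)(1/n₁+1/n₂)] = √[0.78535·0.21465·(1/469+1/323)] ≈ 0.029687.
z = 0.12375/0.029687 = 4.168.

z = 4.168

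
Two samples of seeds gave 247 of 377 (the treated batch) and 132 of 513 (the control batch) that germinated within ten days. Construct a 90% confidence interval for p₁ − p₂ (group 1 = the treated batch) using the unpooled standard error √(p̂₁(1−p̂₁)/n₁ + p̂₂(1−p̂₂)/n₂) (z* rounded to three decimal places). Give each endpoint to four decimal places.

(0.3466, 0.4491)

p̂₁ = 0.65517, p̂₂ = 0.25731, so the observed difference is 0.39786.
Unpooled SE = √(p̂₁(1−p̂₁)/n₁ + p̂₂(1−p̂₂)/n₂) = √(0.000599261 + 0.000372518) = 0.031173.
z* = 1.645 at the 90% level. Margin = 1.645·0.031173 = 0.05128.
CI: 0.39786 ± 0.05128 = (0.3466, 0.4491).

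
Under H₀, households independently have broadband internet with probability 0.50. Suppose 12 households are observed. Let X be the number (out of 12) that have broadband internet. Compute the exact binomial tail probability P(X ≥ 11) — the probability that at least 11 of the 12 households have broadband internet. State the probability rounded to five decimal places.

P = 0.00317

X is binomial with n = 12 and p = 0.50.
P(X ≥ 11) = C(12,11)·0.50^11·0.50^1 + C(12,12)·0.50^12·0.50^0.
= 0.002930 + 0.000244 = 0.00317.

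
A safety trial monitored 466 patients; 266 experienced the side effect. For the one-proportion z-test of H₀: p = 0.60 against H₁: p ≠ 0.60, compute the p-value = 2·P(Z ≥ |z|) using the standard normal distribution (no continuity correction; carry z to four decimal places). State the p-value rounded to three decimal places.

p-value = 0.198

p̂ = 266/466 = 0.57082.
Null standard error: √(0.60·0.40/466) = √0.000515021 = 0.022694.
Test statistic (full precision, shown to 4 dp): z = (266/466 − 0.60)/SE₀ ≈ -1.2860.
p-value = 2·P(Z ≥ |z|) with z = -1.2860 → 0.198.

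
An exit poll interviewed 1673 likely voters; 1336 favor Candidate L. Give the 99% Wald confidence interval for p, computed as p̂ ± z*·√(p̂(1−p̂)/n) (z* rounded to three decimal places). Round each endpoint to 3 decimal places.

(0.773, 0.824)

p̂ = 1336/1673 = 0.79857.
Standard error of p̂: √(0.160859/1673) = √0.000096150 = 0.009806.
For 99% confidence, z* = 2.576.
Margin = 2.576·0.009806 = 0.02526.
CI: 0.79857 ± 0.02526 = (0.773, 0.824).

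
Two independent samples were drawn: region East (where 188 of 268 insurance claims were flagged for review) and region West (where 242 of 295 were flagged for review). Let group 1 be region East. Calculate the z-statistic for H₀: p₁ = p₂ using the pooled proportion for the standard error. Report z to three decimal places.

p̂₁ = 188/268 = 0.70149, p̂₂ = 242/295 = 0.82034.
Pooling: p̂ = 430/563 = 0.76377.
SE = √[p̂(1−p̂)(1/n₁+1/n₂)] = √[0.76377·0.23623·(1/268+1/295)] ≈ 0.035845.
z = (p̂₁ − p̂₂)/SE = (0.70149 − 0.82034)/0.035845 = -0.11885/0.035845 = -3.316.

z = -3.316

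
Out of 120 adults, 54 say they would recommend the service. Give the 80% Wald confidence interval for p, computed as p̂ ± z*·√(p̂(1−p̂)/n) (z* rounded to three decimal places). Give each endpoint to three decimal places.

(0.392, 0.508)

With x = 54 successes in n = 120, p̂ = 0.45000.
Standard error of p̂: √(0.247500/120) = √0.002062500 = 0.045415.
The 80% critical value is z* = 1.282.
Margin = 1.282·0.045415 = 0.05822.
CI: 0.45000 ± 0.05822 = (0.392, 0.508).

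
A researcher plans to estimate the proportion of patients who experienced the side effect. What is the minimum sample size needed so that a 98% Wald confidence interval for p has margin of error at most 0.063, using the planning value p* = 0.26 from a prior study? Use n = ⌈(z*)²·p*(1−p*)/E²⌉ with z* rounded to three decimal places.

For 98% confidence, z* = 2.326.
p*(1−p*) = 0.26·0.74 = 0.1924.
(z*)²·p*(1−p*)/E² = 5.410276·0.1924/0.003969 = 262.267.
Rounding up, n = 263.

n = 263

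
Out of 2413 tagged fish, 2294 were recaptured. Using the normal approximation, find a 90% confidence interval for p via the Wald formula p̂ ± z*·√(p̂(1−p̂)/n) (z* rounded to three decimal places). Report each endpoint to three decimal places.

Sample proportion p̂ = 2294/2413 = 0.95068.
Standard error of p̂: √(0.046884/2413) = √0.000019430 = 0.004408.
For 90% confidence, z* = 1.645.
Margin of error: 1.645 × 0.004408 = 0.00725.
So the interval runs from 0.943 to 0.958.

(0.943, 0.958)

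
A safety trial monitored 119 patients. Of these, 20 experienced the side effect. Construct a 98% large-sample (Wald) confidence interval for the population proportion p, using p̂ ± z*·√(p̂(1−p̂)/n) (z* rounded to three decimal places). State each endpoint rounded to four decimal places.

The sample proportion is 20/119 = 0.16807.
SE = √(p̂(1−p̂)/n) = √(0.139821/119) = 0.034278.
The 98% critical value is z* = 2.326.
Margin = 2.326·0.034278 = 0.07973.
So the interval runs from 0.0883 to 0.2478.

(0.0883, 0.2478)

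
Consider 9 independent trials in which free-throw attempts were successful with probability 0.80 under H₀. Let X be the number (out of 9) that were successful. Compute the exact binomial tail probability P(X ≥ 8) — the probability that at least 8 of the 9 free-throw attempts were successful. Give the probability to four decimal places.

P = 0.4362

X ~ Binomial(n=9, p=0.80).
P(X ≥ 8) = C(9,8)·0.80^8·0.20^1 + C(9,9)·0.80^9·0.20^0.
= 0.301990 + 0.134218 = 0.4362.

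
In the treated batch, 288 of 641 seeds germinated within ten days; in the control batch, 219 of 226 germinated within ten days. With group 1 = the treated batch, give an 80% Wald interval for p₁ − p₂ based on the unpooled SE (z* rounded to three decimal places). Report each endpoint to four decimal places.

p̂₁ = 0.44930, p̂₂ = 0.96903, so the observed difference is -0.51973.
SE = √(0.000386005 + 0.000132806) = √0.000518811 = 0.022777.
The 80% critical value is z* = 1.282. Margin = 1.282·0.022777 = 0.02920.
So the interval runs from -0.5489 to -0.4905.

(-0.5489, -0.4905)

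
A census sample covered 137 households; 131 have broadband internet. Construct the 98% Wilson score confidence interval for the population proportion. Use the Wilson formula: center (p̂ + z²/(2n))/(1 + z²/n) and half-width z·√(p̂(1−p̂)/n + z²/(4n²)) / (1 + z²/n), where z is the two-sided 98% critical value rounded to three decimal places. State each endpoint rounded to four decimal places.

(0.8954, 0.9824)

Here p̂ = 131/137 = 0.95620 and z = 2.326 (z² = 5.410276).
1 + z²/n = 1.039491.
Center = (0.95620 + 0.019746)/1.039491 = 0.93887.
Radicand: p̂(1−p̂)/n + z²/(4n²) = 0.000305676 + 0.000072064 = 0.000377740.
Half-width = 2.326·√0.000377740/1.039491 = 0.04349.
CI: 0.93887 ± 0.04349 = (0.8954, 0.9824).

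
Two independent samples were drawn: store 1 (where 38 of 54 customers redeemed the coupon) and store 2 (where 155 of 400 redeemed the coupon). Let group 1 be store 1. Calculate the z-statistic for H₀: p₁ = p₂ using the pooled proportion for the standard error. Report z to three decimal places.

p̂₁ = 38/54 = 0.70370, p̂₂ = 155/400 = 0.38750.
Pooling: p̂ = 193/454 = 0.42511.
SE = √[p̂(1−p̂)(1/n₁+1/n₂)] = √[0.42511·0.57489·(1/54+1/400)] ≈ 0.071671.
z = 0.31620/0.071671 = 4.412.

z = 4.412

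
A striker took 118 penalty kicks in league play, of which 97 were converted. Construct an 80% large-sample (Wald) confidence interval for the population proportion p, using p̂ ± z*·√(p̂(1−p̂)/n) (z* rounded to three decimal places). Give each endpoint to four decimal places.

p̂ = 97/118 = 0.82203.
SE = √(p̂(1−p̂)/n) = √(0.146294/118) = 0.035211.
For 80% confidence, z* = 1.282.
Margin = 1.282·0.035211 = 0.04514.
So the interval runs from 0.7769 to 0.8672.

(0.7769, 0.8672)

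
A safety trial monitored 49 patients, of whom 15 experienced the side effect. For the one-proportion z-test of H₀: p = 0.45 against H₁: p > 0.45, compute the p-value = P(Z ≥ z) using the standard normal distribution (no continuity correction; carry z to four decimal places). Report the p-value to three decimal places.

p-value = 0.979

p̂ = 15/49 = 0.30612.
Under H₀, SE = √(p₀(1−p₀)/n) = √(0.45·0.55/49) = √0.005051020 = 0.071071.
z = (p̂ − p₀)/SE = (15/49 − 0.45)/0.071071 ≈ -2.0244.
p-value = P(Z ≥ z) with z = -2.0244 → 0.979.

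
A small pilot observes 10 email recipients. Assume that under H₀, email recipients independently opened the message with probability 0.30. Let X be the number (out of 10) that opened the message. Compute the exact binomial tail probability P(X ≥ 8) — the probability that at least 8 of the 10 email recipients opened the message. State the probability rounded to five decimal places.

P = 0.00159

X ~ Binomial(n=10, p=0.30).
P(X ≥ 8) = C(10,8)·0.30^8·0.70^2 + C(10,9)·0.30^9·0.70^1 + C(10,10)·0.30^10·0.70^0.
= 0.001447 + 0.000138 + 0.000006 = 0.00159.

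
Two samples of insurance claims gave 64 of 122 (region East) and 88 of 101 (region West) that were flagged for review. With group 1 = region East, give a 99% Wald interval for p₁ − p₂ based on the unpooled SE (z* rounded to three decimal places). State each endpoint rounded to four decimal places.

(-0.4914, -0.2020)

p̂₁ = 64/122 = 0.52459, p̂₂ = 88/101 = 0.87129; p̂₁ − p̂₂ = -0.34670.
SE = √(0.002044224 + 0.001110355) = √0.003154579 = 0.056166.
z* = 2.576 at the 99% level. Margin of error = 0.14468.
CI: -0.34670 ± 0.14468 = (-0.4914, -0.2020).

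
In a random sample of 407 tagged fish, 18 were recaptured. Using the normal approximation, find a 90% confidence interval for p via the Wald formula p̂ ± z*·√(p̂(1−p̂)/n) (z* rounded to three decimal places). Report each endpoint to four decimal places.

p̂ = 18/407 = 0.04423.
SE(p̂) = √(0.04423·0.95577/407) = 0.010191.
For 90% confidence, z* = 1.645.
Margin = 1.645·0.010191 = 0.01676.
CI: 0.04423 ± 0.01676 = (0.0275, 0.0610).

(0.0275, 0.0610)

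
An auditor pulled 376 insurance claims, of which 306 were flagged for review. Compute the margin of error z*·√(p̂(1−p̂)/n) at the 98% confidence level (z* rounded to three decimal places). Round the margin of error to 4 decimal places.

With x = 306 successes in n = 376, p̂ = 0.81383.
Standard error of p̂: √(0.151511/376) = √0.000402954 = 0.020074.
The 98% critical value is z* = 2.326.
Margin of error = z*·SE = 2.326 × 0.020074 = 0.0467.

ME = 0.0467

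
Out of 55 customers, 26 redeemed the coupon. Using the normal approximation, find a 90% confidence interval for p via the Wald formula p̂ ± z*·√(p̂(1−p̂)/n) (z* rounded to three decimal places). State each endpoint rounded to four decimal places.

With x = 26 successes in n = 55, p̂ = 0.47273.
SE = √(p̂(1−p̂)/n) = √(0.249256/55) = 0.067320.
For 90% confidence, z* = 1.645.
Margin of error: 1.645 × 0.067320 = 0.11074.
CI: 0.47273 ± 0.11074 = (0.3620, 0.5835).

(0.3620, 0.5835)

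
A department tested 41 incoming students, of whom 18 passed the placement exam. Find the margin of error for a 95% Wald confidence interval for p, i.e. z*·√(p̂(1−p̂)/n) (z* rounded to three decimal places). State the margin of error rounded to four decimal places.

ME = 0.1519

The sample proportion is 18/41 = 0.43902.
SE(p̂) = √(0.43902·0.56098/41) = 0.077504.
The 95% critical value is z* = 1.960.
So ME = 0.1519.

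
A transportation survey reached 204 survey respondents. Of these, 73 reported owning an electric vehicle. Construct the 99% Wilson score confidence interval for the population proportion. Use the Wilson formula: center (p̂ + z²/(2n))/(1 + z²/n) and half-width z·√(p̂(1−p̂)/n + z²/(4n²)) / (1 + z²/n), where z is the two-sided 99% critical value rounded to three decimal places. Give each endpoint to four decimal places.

(0.2771, 0.4475)

p̂ = 73/204 = 0.35784; z = 2.576, so z² = 6.635776.
1 + z²/n = 1.032528.
Center = (0.35784 + 0.016264)/1.032528 = 0.36232.
Radicand: p̂(1−p̂)/n + z²/(4n²) = 0.001126429 + 0.000039863 = 0.001166292.
Half-width = 2.576·√0.001166292/1.032528 = 0.08520.
CI: 0.36232 ± 0.08520 = (0.2771, 0.4475).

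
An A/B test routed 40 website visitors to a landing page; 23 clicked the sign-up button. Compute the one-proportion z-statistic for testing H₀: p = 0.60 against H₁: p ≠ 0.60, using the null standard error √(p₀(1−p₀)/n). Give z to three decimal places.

z = -0.323

p̂ = 23/40 = 0.57500.
SE₀ = √(0.60·0.40/40) = 0.077460.
z = (p̂ − p₀)/SE = (0.57500 − 0.60)/0.077460 = -0.323.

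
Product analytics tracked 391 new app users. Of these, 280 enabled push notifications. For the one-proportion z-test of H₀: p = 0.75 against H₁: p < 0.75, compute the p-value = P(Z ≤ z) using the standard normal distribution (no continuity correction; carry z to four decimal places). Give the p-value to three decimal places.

With x = 280 successes in n = 391, p̂ = 0.71611.
Under H₀, SE = √(p₀(1−p₀)/n) = √(0.75·0.25/391) = √0.000479540 = 0.021898.
Test statistic (full precision, shown to 4 dp): z = (280/391 − 0.75)/SE₀ ≈ -1.5475.
p-value = P(Z ≤ z) with z = -1.5475 → 0.061.

p-value = 0.061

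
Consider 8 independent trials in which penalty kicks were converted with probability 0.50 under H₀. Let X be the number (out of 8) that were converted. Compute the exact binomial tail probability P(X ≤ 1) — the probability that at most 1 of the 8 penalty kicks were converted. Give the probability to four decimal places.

X ~ Binomial(n=8, p=0.50).
P(X ≤ 1) = C(8,0)·0.50^0·0.50^8 + C(8,1)·0.50^1·0.50^7.
= 0.003906 + 0.031250 = 0.0352.

P = 0.0352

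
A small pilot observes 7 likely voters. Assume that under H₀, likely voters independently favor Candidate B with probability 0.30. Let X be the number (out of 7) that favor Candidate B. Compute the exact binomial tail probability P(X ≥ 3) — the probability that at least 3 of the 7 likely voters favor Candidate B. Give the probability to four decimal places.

X is binomial with n = 7 and p = 0.30.
P(X ≥ 3) = Σ_{j=3}^{7} C(7,j)·0.30^j·0.70^{7−j}.
= 0.226894 + 0.097240 + 0.025005 + 0.003572 + 0.000219 = 0.3529.

P = 0.3529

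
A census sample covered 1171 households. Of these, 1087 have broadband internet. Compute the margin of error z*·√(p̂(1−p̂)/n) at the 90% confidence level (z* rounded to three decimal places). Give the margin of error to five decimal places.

ME = 0.01240

p̂ = 1087/1171 = 0.92827.
Standard error of p̂: √(0.066588/1171) = √0.000056864 = 0.007541.
For 90% confidence, z* = 1.645.
So ME = 0.01240.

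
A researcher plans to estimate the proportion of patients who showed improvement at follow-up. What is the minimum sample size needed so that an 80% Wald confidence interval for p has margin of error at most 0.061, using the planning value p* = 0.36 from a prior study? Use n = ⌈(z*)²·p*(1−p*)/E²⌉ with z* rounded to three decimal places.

For 80% confidence, z* = 1.282.
p*(1−p*) = 0.2304.
(z*)²·p*(1−p*)/E² = 1.643524·0.2304/0.003721 = 101.765.
⌈101.765⌉ = 102.

n = 102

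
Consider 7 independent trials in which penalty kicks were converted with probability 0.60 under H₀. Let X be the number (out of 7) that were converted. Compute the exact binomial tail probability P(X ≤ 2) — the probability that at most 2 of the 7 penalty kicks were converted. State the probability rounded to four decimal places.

P = 0.0963

X is binomial with n = 7 and p = 0.60.
P(X ≤ 2) = C(7,0)·0.60^0·0.40^7 + C(7,1)·0.60^1·0.40^6 + C(7,2)·0.60^2·0.40^5.
= 0.001638 + 0.017203 + 0.077414 = 0.0963.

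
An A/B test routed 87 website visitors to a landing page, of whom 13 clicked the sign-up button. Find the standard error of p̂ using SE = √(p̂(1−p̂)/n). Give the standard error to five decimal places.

With x = 13 successes in n = 87, p̂ = 0.14943.
p̂(1−p̂) = 0.14943·0.85057 = 0.127101.
SE = √(0.127101/87) = 0.03822.

SE = 0.03822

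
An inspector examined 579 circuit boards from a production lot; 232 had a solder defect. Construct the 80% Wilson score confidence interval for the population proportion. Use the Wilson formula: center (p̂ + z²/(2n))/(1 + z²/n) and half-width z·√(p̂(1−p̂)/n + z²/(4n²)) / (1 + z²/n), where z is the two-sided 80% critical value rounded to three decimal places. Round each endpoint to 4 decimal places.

Here p̂ = 232/579 = 0.40069 and z = 1.282 (z² = 1.643524).
Denominator 1 + z²/n = 1 + 1.643524/579 = 1.002839.
Center = (0.40069 + 0.001419)/1.002839 = 0.40097.
Radicand: p̂(1−p̂)/n + z²/(4n²) = 0.000414746 + 0.000001226 = 0.000415972.
Half-width = z·√(radicand)/denom = 1.282·0.020395/1.002839 = 0.02607.
CI: 0.40097 ± 0.02607 = (0.3749, 0.4270).

(0.3749, 0.4270)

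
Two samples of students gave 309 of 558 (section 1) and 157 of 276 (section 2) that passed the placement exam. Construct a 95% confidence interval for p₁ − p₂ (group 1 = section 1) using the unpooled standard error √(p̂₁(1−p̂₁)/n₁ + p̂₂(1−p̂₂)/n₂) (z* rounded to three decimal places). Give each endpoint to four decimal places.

(-0.0866, 0.0564)

p̂₁ = 309/558 = 0.55376, p̂₂ = 157/276 = 0.56884; p̂₁ − p̂₂ = -0.01508.
Unpooled SE = √(p̂₁(1−p̂₁)/n₁ + p̂₂(1−p̂₂)/n₂) = √(0.000442849 + 0.000888627) = 0.036489.
z* = 1.960 at the 95% level. Margin of error = 0.07152.
CI: -0.01508 ± 0.07152 = (-0.0866, 0.0564).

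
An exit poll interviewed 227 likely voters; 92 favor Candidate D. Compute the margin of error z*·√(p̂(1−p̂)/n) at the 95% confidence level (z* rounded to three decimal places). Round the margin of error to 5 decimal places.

ME = 0.06387

With x = 92 successes in n = 227, p̂ = 0.40529.
SE = √(p̂(1−p̂)/n) = √(0.241029/227) = 0.032585.
The 95% critical value is z* = 1.960.
ME = 1.960·0.032585 = 0.06387.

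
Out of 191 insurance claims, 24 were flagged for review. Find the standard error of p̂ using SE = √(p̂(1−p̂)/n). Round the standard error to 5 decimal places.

p̂ = 24/191 = 0.12565.
p̂(1−p̂) = 0.12565·0.87435 = 0.109862.
Dividing by n and taking the root: √0.000575194 = 0.02398.

SE = 0.02398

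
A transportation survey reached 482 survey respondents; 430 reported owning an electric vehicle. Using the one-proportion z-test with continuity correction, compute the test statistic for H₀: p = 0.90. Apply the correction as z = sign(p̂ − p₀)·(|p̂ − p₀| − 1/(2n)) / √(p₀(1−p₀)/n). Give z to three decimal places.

z = -0.501

With x = 430 successes in n = 482, p̂ = 0.89212. p̂ − p₀ = -0.007884.
1/(2n) = 0.001037.
Corrected numerator: |-0.007884| − 0.001037 = 0.006847.
Under H₀, SE = √(p₀(1−p₀)/n) = √(0.90·0.10/482) = √0.000186722 = 0.013665.
z = −0.006847/0.013665 = -0.501.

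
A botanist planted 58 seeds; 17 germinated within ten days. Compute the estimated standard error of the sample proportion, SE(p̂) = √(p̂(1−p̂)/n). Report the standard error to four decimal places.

The sample proportion is 17/58 = 0.29310.
p̂(1−p̂) = 0.29310·0.70690 = 0.207192.
Dividing by n and taking the root: √0.003572276 = 0.0598.

SE = 0.0598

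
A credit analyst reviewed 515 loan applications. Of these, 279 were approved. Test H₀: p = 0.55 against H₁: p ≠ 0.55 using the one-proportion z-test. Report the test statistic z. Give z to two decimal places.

z = -0.38

Sample proportion p̂ = 279/515 = 0.54175.
SE₀ = √(0.55·0.45/515) = 0.021922.
z = (p̂ − p₀)/SE = (0.54175 − 0.55)/0.021922 = -0.38.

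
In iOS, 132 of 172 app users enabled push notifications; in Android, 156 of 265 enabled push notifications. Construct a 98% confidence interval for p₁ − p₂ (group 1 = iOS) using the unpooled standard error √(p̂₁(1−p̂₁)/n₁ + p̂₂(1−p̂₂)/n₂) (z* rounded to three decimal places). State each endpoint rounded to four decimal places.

p̂₁ = 0.76744, p̂₂ = 0.58868, so the observed difference is 0.17876.
SE = √(0.001037644 + 0.000913721) = √0.001951365 = 0.044174.
For 98% confidence, z* = 2.326. Margin = 2.326·0.044174 = 0.10275.
Interval: 0.17876 ± 0.10275 → (0.0760, 0.2815).

(0.0760, 0.2815)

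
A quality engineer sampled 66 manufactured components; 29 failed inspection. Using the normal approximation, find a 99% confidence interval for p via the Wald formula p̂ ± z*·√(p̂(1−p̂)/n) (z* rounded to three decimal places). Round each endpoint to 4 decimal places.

p̂ = 29/66 = 0.43939.
Standard error of p̂: √(0.246327/66) = √0.003732226 = 0.061092.
The 99% critical value is z* = 2.576.
Margin of error: 2.576 × 0.061092 = 0.15737.
Interval: 0.43939 ± 0.15737 → (0.2820, 0.5968).

(0.2820, 0.5968)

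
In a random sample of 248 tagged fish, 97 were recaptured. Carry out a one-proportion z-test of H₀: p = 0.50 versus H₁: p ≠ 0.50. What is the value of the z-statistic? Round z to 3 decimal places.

z = -3.429

p̂ = 97/248 = 0.39113.
SE₀ = √(0.50·0.50/248) = 0.031750.
Test statistic: z = -0.10887/0.031750 = -3.429.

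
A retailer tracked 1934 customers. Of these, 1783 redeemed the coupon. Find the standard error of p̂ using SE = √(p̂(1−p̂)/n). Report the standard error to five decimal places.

SE = 0.00610

Sample proportion p̂ = 1783/1934 = 0.92192.
p̂(1−p̂) = 0.071984.
SE = √(0.071984/1934) = 0.00610.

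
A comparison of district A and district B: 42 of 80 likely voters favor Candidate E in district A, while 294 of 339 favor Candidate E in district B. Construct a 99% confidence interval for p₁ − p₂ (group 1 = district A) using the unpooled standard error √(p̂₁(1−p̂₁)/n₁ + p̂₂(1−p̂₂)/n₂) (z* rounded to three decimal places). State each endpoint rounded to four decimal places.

p̂₁ = 42/80 = 0.52500, p̂₂ = 294/339 = 0.86726; p̂₁ − p̂₂ = -0.34226.
SE = √(0.003117187 + 0.000339595) = √0.003456782 = 0.058794.
For 99% confidence, z* = 2.576. Margin = 2.576·0.058794 = 0.15145.
So the interval runs from -0.4937 to -0.1908.

(-0.4937, -0.1908)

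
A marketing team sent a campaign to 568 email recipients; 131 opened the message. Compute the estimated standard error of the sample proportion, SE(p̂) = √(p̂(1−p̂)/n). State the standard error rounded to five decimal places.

The sample proportion is 131/568 = 0.23063.
p̂(1−p̂) = 0.177440.
Dividing by n and taking the root: √0.000312394 = 0.01767.

SE = 0.01767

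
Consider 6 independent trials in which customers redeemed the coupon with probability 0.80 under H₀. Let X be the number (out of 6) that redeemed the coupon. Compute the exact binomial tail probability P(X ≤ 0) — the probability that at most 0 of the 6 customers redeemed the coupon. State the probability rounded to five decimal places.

X is binomial with n = 6 and p = 0.80.
P(X ≤ 0) = C(6,0)·0.80^0·0.20^6.
= 0.000064 = 0.00006.

P = 0.00006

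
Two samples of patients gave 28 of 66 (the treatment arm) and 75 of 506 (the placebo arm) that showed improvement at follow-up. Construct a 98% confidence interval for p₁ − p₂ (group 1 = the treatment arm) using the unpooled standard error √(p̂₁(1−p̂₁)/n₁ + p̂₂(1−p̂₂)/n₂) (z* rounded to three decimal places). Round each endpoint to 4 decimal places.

p̂₁ = 0.42424, p̂₂ = 0.14822, so the observed difference is 0.27602.
SE = √(0.003700921 + 0.000249509) = √0.003950430 = 0.062852.
For 98% confidence, z* = 2.326. Margin of error = 0.14619.
Interval: 0.27602 ± 0.14619 → (0.1298, 0.4222).

(0.1298, 0.4222)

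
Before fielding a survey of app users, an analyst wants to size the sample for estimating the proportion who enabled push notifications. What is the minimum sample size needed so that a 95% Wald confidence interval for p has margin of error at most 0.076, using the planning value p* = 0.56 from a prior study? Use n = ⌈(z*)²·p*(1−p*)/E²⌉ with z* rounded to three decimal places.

The 95% critical value is z* = 1.960.
p*(1−p*) = 0.2464.
Required n before rounding: 3.841600 × 0.2464 / 0.076² = 163.880.
Rounding up, n = 164.

n = 164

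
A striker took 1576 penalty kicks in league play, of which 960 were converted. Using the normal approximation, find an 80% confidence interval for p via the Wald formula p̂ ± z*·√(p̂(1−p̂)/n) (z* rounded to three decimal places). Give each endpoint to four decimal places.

(0.5934, 0.6249)

Sample proportion p̂ = 960/1576 = 0.60914.
SE = √(p̂(1−p̂)/n) = √(0.238089/1576) = 0.012291.
For 80% confidence, z* = 1.282.
Margin = 1.282·0.012291 = 0.01576.
CI: 0.60914 ± 0.01576 = (0.5934, 0.6249).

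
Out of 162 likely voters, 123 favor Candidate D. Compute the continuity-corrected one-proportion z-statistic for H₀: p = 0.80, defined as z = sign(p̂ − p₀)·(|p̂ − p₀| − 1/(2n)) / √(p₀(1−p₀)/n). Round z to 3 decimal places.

z = -1.198

Sample proportion p̂ = 123/162 = 0.75926. p̂ − p₀ = -0.040741.
1/(2n) = 0.003086.
Corrected numerator: |-0.040741| − 0.003086 = 0.037655.
Under H₀, SE = √(p₀(1−p₀)/n) = √(0.80·0.20/162) = √0.000987654 = 0.031427.
z = (−)0.037655/0.031427 = -1.198.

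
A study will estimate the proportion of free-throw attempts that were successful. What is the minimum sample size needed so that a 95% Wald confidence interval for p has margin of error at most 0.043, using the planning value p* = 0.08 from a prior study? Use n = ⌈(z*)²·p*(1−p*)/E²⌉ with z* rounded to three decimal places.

The 95% critical value is z* = 1.960.
p*(1−p*) = 0.08·0.92 = 0.0736.
(z*)²·p*(1−p*)/E² = 3.841600·0.0736/0.001849 = 152.916.
⌈152.916⌉ = 153.

n = 153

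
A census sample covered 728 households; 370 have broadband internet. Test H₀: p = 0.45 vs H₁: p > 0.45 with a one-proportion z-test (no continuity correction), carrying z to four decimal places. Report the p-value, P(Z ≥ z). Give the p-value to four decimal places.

With x = 370 successes in n = 728, p̂ = 0.50824.
Under H₀, SE = √(p₀(1−p₀)/n) = √(0.45·0.55/728) = √0.000339973 = 0.018438.
z = (p̂ − p₀)/SE = (370/728 − 0.45)/0.018438 ≈ 3.1587.
p-value = P(Z ≥ z) with z = 3.1587 → 0.0008.

p-value = 0.0008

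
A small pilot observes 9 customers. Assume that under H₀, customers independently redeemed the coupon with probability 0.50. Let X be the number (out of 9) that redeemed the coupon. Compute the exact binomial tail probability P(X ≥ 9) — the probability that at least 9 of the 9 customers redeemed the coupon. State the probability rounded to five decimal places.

P = 0.00195

X ~ Binomial(n=9, p=0.50).
P(X ≥ 9) = C(9,9)·0.50^9·0.50^0.
= 0.001953 = 0.00195.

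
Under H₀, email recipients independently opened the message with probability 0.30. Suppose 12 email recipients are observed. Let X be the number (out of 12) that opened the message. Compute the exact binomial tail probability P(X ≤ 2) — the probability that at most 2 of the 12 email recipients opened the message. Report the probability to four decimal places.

P = 0.2528

X ~ Binomial(n=12, p=0.30).
P(X ≤ 2) = C(12,0)·0.30^0·0.70^12 + C(12,1)·0.30^1·0.70^11 + C(12,2)·0.30^2·0.70^10.
= 0.013841 + 0.071184 + 0.167790 = 0.2528.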